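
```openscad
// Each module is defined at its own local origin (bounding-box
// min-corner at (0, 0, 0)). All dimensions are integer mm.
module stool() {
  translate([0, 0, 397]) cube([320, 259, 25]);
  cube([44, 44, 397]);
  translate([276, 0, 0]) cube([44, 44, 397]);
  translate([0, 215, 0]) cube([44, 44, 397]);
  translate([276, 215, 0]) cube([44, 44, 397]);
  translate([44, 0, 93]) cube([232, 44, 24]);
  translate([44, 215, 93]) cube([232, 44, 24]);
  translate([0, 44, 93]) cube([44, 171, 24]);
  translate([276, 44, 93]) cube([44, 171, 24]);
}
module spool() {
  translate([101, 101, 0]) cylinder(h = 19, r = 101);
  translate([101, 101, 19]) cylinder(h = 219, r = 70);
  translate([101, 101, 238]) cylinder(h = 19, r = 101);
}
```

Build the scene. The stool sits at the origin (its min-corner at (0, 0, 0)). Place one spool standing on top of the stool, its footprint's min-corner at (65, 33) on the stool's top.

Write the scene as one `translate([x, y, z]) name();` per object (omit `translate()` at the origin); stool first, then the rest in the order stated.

stool();
translate([65, 33, 422]) spool();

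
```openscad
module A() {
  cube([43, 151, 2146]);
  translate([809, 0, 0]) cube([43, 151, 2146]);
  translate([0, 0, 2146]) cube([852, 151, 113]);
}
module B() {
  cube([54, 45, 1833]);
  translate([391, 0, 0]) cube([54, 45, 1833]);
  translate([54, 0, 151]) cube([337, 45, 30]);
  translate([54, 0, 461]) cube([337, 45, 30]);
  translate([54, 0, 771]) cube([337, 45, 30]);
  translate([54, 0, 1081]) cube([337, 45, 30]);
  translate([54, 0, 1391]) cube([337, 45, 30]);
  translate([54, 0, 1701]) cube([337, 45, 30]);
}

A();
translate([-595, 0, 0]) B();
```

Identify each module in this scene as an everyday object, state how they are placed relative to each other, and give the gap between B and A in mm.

A is a door frame. B is a ladder. The ladder is on the floor beside the door frame on its −x side. The gap between the ladder and the door frame is 150 mm.

The ladder's nearest face is 150 mm from the door frame's −x face.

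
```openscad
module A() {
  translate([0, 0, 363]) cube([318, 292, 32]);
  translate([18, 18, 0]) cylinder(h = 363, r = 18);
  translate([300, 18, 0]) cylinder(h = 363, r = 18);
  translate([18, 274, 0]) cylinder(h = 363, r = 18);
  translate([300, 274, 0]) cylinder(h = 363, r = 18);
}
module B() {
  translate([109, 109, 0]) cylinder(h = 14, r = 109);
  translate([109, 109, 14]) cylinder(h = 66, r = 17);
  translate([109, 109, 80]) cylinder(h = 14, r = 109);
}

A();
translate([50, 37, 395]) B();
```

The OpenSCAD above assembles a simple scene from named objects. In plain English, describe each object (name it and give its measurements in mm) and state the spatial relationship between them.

A is a four-legged stool. The seat is a 318×292×32 mm slab whose top surface is at z = 395 mm; four round legs, each 36 mm in diameter, run from the floor (z = 0) to the underside of the seat, each leg's axis is inset half a diameter from the nearest pair of seat edges (so the leg's bounding box is flush with the corner).

B is a spool: two coaxial disc flanges of radius 109 mm and thickness 14 mm, joined by a core cylinder of radius 17 mm and height 66 mm. The lower flange rests on z = 0 and the three cylinders share a vertical axis.

The spool is on top of the stool, centred.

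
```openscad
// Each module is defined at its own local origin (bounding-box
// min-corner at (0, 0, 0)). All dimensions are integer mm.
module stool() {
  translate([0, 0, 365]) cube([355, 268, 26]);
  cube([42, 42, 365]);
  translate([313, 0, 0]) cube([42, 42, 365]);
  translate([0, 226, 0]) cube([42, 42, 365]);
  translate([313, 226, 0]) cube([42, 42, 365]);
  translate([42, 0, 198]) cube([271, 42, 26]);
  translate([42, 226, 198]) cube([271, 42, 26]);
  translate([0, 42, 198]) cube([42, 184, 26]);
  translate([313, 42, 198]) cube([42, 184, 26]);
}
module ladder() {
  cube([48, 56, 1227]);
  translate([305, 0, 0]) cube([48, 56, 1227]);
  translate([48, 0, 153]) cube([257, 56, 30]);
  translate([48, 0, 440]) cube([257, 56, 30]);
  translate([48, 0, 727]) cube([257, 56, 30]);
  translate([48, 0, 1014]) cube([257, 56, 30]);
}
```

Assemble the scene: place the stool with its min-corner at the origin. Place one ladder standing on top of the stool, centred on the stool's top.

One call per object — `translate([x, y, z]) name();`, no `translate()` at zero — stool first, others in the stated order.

stool();
translate([1, 106, 391]) ladder();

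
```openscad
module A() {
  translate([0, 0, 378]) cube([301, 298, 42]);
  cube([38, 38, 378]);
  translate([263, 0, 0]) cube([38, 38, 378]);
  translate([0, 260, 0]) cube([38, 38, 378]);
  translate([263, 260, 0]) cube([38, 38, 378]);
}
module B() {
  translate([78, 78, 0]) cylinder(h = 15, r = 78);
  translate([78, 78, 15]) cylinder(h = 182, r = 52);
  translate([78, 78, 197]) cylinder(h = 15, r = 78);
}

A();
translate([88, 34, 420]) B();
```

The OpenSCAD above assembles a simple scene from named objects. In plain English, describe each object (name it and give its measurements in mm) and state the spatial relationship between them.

A is a four-legged stool. The seat is a 301×298×42 mm slab whose top surface is at z = 420 mm; four square legs, each 38×38 mm in cross-section, run from the floor (z = 0) to the underside of the seat, each flush with a corner of the seat.

B is a spool: two coaxial disc flanges of radius 78 mm and thickness 15 mm, joined by a core cylinder of radius 52 mm and height 182 mm. The lower flange rests on z = 0 and the three cylinders share a vertical axis.

The spool is on top of the stool.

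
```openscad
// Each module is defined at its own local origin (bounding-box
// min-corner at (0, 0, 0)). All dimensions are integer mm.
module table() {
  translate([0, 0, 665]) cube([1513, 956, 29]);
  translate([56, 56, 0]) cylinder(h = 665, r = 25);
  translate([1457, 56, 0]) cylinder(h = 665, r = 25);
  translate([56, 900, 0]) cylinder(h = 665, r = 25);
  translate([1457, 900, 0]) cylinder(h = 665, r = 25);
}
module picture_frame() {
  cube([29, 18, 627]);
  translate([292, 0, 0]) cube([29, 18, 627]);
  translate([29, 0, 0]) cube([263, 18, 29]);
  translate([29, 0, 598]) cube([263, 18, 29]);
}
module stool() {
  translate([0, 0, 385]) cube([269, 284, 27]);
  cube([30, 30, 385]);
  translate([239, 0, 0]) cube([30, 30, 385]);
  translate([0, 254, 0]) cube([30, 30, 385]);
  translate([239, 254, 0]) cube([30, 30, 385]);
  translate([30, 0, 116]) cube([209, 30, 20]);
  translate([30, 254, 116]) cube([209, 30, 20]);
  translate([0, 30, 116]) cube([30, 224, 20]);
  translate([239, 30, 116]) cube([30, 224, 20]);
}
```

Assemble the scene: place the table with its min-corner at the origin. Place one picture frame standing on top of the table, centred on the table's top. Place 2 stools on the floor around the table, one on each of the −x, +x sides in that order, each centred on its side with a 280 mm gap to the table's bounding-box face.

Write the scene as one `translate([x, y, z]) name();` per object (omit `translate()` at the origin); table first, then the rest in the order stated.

table();
translate([596, 469, 694]) picture_frame();
translate([-549, 336, 0]) stool();
translate([1793, 336, 0]) stool();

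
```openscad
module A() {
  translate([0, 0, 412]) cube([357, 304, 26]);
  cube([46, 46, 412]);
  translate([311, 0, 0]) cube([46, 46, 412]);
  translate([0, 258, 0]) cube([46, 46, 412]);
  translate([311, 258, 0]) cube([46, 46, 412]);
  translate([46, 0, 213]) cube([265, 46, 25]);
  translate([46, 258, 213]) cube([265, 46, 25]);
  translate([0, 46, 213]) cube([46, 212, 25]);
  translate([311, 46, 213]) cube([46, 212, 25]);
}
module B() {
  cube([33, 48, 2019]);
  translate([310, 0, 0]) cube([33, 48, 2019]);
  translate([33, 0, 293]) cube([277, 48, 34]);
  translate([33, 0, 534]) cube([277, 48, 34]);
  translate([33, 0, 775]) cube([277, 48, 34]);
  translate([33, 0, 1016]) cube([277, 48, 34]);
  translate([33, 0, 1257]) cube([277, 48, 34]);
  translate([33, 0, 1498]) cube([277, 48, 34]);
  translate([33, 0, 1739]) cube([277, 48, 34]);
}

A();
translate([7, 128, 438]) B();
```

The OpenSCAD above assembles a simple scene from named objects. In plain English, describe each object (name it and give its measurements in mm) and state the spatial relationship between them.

A is a four-legged stool. The seat is a 357×304×26 mm slab whose top surface is at z = 438 mm; four square legs, each 46×46 mm in cross-section, run from the floor (z = 0) to the underside of the seat, each flush with a corner of the seat. Four stretchers, 46 mm wide and 25 mm tall, connect adjacent legs with their undersides at z = 213 mm, each running between the inner faces of the legs it joins and aligned with the legs' outer faces on the other axis.

B is a straight ladder. Two 33×48 mm vertical rails, 2019 mm tall, stand 343 mm apart (outside-to-outside) with their front faces coplanar on the −y side. 7 rungs, each 48 mm deep and 34 mm tall, span between the inner faces of the rails, front faces flush with the rails. The lowest rung's underside is at z = 293 mm and rungs are spaced 241 mm apart (underside to underside).

The ladder is on top of the stool, centred.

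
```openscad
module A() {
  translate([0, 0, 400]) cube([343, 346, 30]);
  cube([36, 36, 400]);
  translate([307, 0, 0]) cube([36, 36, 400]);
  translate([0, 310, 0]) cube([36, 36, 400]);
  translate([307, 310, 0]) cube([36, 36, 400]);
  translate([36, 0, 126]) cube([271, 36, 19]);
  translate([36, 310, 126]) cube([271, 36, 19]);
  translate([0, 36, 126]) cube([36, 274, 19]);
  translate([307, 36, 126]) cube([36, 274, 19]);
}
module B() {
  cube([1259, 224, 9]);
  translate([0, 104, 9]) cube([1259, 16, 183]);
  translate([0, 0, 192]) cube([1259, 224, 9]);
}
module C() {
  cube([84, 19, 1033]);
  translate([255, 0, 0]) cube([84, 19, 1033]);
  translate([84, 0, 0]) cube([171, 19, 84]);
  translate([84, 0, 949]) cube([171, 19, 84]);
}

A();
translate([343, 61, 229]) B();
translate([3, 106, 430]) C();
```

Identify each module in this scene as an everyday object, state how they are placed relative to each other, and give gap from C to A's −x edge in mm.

The picture frame's min-x is at 3; the stool's min-x is 0; gap = 3 mm.

A is a stool. B is an I-beam. C is a picture frame. The I-beam is beside the stool with their tops flush at z = 430. The picture frame is on top of the stool. The gap from the picture frame to the stool's −x edge is 3 mm.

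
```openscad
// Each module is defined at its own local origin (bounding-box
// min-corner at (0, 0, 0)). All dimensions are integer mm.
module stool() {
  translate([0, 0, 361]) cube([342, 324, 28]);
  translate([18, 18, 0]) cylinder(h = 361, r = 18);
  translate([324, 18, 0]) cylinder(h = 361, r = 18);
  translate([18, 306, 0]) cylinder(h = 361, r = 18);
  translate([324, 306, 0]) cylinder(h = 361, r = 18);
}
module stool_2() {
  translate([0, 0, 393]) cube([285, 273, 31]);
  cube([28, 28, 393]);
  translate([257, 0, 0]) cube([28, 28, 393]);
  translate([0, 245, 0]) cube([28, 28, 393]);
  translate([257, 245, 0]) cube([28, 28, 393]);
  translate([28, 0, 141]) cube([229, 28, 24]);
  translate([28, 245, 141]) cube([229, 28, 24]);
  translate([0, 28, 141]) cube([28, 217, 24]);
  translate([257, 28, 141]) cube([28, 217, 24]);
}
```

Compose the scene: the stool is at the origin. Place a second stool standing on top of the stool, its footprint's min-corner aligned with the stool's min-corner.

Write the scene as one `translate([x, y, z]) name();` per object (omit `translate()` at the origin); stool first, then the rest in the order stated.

stool();
translate([0, 0, 389]) stool_2();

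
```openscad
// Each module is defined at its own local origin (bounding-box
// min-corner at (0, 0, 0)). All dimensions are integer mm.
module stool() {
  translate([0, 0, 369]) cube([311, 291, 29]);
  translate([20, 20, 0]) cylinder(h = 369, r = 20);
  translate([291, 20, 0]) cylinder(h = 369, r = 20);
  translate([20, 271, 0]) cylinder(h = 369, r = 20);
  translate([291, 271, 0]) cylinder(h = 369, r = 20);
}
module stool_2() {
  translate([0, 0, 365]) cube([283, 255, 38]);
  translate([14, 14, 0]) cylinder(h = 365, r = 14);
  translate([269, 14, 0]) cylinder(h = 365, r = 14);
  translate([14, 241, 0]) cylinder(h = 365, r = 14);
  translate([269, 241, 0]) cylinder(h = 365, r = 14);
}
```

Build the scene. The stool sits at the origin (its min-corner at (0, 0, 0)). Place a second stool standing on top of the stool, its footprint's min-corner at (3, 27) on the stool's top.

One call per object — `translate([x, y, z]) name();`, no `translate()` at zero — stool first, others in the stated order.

stool();
translate([3, 27, 398]) stool_2();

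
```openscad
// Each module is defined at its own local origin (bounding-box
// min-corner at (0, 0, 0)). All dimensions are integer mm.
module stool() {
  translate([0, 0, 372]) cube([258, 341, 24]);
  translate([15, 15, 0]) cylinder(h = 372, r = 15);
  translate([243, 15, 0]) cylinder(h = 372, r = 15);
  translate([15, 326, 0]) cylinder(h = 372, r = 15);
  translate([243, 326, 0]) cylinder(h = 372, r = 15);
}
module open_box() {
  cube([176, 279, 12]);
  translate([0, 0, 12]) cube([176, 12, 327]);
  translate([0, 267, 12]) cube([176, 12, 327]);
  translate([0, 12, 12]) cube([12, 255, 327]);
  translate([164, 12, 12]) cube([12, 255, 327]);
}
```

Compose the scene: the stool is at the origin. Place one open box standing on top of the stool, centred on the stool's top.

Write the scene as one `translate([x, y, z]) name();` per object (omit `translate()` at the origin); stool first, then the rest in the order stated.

stool();
translate([41, 31, 396]) open_box();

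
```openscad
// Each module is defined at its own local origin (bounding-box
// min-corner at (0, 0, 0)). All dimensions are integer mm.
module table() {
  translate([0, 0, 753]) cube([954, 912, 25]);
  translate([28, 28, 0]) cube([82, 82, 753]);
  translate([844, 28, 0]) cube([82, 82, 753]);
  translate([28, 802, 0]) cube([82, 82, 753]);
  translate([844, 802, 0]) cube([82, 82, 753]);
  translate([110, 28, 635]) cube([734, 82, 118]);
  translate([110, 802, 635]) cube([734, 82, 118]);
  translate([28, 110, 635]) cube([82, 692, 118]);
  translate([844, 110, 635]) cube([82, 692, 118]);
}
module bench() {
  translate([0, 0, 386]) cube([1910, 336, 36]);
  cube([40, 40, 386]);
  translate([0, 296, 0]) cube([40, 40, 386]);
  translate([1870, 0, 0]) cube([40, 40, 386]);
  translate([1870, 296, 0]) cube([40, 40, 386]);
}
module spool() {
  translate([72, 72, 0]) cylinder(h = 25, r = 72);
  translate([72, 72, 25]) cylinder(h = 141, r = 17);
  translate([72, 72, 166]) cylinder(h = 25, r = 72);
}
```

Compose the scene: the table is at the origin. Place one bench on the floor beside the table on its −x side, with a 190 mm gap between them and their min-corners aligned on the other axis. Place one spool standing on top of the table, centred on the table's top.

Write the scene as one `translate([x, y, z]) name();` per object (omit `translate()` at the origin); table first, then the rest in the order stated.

table();
translate([-2100, 0, 0]) bench();
translate([405, 384, 778]) spool();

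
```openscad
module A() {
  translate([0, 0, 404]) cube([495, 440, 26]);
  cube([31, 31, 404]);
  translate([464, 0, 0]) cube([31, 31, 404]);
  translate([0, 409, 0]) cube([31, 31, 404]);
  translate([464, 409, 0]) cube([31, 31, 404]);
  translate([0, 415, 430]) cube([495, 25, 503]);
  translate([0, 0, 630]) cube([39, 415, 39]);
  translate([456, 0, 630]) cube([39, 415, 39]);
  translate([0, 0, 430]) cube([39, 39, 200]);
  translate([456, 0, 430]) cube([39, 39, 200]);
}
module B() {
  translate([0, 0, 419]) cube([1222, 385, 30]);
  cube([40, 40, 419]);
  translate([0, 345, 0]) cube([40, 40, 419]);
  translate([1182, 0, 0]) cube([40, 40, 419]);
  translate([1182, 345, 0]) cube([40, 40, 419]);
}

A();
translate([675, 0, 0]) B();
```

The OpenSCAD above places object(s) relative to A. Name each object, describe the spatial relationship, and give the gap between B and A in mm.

A is a chair. B is a bench. The bench is on the floor beside the chair on its +x side. The gap between the bench and the chair is 180 mm.

The bench's nearest face is 180 mm from the chair's +x face.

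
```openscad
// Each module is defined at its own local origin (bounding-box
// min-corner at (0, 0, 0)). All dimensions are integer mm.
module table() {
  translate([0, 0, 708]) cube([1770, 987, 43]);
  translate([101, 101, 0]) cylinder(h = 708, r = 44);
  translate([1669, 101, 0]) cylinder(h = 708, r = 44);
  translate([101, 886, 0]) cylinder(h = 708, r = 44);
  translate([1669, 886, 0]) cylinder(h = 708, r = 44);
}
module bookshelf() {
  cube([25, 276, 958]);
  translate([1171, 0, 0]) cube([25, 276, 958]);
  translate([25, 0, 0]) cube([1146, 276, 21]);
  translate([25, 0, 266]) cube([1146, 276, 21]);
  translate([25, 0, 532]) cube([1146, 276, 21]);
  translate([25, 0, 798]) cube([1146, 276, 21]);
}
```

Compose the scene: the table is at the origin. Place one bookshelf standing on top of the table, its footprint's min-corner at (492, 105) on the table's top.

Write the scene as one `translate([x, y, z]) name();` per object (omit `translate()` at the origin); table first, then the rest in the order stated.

table();
translate([492, 105, 751]) bookshelf();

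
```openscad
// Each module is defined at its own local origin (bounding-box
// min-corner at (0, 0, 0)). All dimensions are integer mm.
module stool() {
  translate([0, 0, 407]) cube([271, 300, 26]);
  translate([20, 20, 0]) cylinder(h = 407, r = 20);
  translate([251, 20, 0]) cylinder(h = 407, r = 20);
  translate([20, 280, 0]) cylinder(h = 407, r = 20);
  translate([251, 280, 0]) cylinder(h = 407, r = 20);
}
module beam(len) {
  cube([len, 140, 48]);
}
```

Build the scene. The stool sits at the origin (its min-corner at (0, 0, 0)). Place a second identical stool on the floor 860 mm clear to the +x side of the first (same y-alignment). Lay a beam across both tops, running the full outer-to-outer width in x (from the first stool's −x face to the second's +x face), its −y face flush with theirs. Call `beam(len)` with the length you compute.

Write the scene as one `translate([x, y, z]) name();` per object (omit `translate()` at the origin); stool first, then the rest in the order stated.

stool();
translate([1131, 0, 0]) stool();
translate([0, 0, 433]) beam(1402);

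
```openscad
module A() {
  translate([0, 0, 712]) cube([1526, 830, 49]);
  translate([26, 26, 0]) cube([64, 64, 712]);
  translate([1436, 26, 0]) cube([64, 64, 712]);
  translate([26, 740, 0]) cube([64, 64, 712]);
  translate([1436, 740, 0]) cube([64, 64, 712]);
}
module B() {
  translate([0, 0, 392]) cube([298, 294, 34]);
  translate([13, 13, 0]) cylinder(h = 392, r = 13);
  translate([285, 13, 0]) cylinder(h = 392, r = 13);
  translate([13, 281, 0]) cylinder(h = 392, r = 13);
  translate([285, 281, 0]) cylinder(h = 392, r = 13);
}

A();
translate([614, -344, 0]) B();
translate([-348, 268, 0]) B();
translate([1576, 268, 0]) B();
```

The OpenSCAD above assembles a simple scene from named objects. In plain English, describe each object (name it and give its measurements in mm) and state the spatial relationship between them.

A is a table with a 1526×830 mm rectangular top, 49 mm thick, top surface at z = 761 mm, supported by four 64×64 mm square legs, each inset 26 mm from the nearest pair of top edges, running from the floor.

B is a four-legged stool. The seat is a 298×294×34 mm slab whose top surface is at z = 426 mm; four round legs, each 26 mm in diameter, run from the floor (z = 0) to the underside of the seat, each leg's axis is inset half a diameter from the nearest pair of seat edges (so the leg's bounding box is flush with the corner).

Three stools sit around the table at the −y, −x, +x sides.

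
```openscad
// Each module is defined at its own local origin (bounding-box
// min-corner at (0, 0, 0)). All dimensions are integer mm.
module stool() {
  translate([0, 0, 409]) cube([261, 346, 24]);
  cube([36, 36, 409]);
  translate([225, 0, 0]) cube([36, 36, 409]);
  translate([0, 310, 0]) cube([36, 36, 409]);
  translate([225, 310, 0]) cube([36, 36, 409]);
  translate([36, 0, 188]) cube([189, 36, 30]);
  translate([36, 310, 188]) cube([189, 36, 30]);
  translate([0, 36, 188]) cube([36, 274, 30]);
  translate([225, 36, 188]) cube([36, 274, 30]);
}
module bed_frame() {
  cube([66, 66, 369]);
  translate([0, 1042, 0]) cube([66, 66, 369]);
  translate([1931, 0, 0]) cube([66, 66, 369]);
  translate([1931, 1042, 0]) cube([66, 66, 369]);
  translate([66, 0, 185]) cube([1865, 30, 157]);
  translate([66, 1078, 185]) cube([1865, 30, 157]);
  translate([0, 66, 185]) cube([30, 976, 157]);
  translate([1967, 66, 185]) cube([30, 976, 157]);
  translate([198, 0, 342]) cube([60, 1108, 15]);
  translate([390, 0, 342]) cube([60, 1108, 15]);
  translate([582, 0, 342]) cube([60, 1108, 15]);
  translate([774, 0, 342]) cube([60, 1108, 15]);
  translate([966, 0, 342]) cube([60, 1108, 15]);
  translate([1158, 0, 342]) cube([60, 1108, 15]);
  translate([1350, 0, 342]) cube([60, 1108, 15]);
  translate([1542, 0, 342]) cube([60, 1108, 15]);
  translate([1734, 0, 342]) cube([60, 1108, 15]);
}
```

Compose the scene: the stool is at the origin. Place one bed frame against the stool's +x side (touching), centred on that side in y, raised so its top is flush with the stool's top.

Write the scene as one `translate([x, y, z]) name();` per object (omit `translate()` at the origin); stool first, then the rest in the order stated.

stool();
translate([261, -381, 64]) bed_frame();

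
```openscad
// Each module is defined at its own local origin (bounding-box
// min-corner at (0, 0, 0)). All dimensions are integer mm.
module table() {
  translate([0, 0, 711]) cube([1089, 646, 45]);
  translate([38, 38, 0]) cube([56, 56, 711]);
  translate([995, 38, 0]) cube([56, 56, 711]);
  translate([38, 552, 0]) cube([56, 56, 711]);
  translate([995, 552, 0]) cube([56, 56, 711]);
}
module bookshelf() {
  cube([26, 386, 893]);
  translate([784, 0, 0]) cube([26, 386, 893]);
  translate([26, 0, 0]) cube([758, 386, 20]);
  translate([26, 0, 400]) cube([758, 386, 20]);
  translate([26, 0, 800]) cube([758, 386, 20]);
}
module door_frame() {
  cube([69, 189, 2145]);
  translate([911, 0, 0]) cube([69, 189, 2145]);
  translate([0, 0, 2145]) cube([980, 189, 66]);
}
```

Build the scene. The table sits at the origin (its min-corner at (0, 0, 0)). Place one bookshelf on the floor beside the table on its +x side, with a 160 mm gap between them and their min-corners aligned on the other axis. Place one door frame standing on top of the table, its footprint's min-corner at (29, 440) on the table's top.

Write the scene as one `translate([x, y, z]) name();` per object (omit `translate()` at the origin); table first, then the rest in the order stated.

table();
translate([1249, 0, 0]) bookshelf();
translate([29, 440, 756]) door_frame();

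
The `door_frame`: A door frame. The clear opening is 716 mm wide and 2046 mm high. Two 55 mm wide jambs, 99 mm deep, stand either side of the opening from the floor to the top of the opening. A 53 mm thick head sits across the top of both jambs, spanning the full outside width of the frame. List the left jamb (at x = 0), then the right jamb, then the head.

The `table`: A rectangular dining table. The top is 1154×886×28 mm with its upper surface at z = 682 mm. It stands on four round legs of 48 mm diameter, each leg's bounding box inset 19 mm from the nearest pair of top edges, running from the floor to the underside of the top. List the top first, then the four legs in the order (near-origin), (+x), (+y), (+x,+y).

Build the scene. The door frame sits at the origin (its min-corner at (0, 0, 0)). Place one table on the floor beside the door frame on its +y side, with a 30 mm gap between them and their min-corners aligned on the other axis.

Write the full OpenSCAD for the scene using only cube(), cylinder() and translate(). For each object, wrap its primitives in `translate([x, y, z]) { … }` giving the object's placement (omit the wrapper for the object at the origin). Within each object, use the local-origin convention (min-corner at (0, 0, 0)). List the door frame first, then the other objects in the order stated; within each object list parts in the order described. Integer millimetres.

cube([55, 99, 2046]);
translate([771, 0, 0]) cube([55, 99, 2046]);
translate([0, 0, 2046]) cube([826, 99, 53]);
translate([0, 129, 0]) {
  translate([0, 0, 654]) cube([1154, 886, 28]);
  translate([43, 43, 0]) cylinder(h = 654, r = 24);
  translate([1111, 43, 0]) cylinder(h = 654, r = 24);
  translate([43, 843, 0]) cylinder(h = 654, r = 24);
  translate([1111, 843, 0]) cylinder(h = 654, r = 24);
}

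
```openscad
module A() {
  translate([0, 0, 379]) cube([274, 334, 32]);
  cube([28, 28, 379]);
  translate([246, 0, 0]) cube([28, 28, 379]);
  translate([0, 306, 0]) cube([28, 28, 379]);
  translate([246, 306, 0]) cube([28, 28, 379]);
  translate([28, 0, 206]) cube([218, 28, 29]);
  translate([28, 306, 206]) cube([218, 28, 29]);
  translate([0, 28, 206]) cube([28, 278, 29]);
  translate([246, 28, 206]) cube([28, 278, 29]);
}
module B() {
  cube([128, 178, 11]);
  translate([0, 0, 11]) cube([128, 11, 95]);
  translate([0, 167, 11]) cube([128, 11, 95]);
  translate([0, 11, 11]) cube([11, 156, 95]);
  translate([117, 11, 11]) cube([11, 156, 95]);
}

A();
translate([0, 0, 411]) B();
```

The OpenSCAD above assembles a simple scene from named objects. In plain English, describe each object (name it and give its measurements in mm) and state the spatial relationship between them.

A is a four-legged stool. The seat is a 274×334×32 mm slab whose top surface is at z = 411 mm; four square legs, each 28×28 mm in cross-section, run from the floor (z = 0) to the underside of the seat, each flush with a corner of the seat. Four stretchers, 28 mm wide and 29 mm tall, connect adjacent legs with their undersides at z = 206 mm, each running between the inner faces of the legs it joins and aligned with the legs' outer faces on the other axis.

B is an open storage box with external size 128×178×106 mm and wall thickness 11 mm (the base is also 11 mm thick). The base covers the whole footprint; the four walls stand on the base, with the y-facing walls full-width and the x-facing walls fitting between their inner faces.

The open box is on top of the stool.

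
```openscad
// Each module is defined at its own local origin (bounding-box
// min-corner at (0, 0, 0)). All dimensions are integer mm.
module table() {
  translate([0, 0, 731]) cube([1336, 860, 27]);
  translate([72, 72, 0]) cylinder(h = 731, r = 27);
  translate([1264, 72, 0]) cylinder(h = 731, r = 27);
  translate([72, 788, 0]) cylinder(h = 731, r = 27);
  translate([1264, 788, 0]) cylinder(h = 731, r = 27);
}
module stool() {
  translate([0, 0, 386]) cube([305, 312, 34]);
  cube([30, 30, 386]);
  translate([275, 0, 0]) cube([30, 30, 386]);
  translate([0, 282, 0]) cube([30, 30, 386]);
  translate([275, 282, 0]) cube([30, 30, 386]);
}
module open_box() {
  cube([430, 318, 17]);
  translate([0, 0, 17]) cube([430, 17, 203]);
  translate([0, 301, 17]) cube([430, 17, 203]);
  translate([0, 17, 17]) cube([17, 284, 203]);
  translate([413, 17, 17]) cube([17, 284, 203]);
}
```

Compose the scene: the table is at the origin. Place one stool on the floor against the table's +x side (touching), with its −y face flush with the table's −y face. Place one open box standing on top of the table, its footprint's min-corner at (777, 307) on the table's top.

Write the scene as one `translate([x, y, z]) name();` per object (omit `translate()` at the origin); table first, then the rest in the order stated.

table();
translate([1336, 0, 0]) stool();
translate([777, 307, 758]) open_box();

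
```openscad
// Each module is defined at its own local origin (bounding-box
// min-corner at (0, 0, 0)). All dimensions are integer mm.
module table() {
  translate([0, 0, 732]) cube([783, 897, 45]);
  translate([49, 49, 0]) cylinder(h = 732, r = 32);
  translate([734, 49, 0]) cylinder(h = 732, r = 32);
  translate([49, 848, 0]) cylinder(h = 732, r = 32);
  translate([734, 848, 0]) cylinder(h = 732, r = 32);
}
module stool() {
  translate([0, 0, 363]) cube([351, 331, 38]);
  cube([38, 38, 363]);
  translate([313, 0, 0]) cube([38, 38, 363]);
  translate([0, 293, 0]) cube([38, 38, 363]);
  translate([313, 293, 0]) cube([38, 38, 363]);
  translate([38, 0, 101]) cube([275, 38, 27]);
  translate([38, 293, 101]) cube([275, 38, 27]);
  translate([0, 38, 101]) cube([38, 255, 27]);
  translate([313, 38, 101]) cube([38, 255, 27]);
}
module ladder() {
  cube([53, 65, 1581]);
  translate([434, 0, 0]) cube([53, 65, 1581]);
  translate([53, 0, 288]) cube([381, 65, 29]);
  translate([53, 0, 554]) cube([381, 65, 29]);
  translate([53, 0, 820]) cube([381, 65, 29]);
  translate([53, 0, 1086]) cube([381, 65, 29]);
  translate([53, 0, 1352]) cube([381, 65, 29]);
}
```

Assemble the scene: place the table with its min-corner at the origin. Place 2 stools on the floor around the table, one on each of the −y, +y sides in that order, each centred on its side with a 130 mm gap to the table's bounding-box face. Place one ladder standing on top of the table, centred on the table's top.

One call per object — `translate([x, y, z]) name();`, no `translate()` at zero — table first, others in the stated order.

table();
translate([216, -461, 0]) stool();
translate([216, 1027, 0]) stool();
translate([148, 416, 777]) ladder();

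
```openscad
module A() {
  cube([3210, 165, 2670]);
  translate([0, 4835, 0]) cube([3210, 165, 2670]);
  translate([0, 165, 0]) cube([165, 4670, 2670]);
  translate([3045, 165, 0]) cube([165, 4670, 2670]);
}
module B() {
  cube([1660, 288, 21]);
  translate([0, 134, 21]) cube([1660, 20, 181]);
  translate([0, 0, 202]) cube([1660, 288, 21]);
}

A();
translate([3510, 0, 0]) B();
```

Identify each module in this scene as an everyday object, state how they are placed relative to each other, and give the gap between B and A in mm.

The I-beam's nearest face is 300 mm from the house frame's +x face.

A is a house frame. B is an I-beam. The I-beam is on the floor beside the house frame on its +x side. The gap between the I-beam and the house frame is 300 mm.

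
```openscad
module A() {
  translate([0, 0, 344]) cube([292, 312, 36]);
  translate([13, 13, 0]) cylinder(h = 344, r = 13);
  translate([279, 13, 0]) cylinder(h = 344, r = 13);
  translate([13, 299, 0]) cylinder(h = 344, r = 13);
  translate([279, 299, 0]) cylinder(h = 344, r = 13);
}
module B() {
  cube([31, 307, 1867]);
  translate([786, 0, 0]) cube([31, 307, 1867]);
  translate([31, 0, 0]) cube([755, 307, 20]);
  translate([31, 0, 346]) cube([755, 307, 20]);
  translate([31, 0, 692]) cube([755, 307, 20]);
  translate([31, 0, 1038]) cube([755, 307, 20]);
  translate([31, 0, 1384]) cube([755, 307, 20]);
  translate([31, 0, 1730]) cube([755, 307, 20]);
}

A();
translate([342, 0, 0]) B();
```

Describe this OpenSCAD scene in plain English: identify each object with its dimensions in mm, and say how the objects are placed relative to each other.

A is a simple wooden stool: a rectangular seat 292 mm (x) by 312 mm (y), 36 mm thick, top face at z = 380 mm, on four round legs, each 26 mm in diameter. The legs rest on z = 0, each leg's axis is inset half a diameter from the nearest pair of seat edges (so the leg's bounding box is flush with the corner).

B is a bookshelf 817 mm wide overall, 307 mm deep and 1867 mm tall. The two sides are 31 mm thick vertical panels. 6 horizontal shelves of 20 mm thickness span between the inner faces of the sides; the lowest shelf sits on the floor and shelves are stacked with a clear vertical gap of 326 mm between each pair.

The bookshelf is on the floor beside the stool on its +x side.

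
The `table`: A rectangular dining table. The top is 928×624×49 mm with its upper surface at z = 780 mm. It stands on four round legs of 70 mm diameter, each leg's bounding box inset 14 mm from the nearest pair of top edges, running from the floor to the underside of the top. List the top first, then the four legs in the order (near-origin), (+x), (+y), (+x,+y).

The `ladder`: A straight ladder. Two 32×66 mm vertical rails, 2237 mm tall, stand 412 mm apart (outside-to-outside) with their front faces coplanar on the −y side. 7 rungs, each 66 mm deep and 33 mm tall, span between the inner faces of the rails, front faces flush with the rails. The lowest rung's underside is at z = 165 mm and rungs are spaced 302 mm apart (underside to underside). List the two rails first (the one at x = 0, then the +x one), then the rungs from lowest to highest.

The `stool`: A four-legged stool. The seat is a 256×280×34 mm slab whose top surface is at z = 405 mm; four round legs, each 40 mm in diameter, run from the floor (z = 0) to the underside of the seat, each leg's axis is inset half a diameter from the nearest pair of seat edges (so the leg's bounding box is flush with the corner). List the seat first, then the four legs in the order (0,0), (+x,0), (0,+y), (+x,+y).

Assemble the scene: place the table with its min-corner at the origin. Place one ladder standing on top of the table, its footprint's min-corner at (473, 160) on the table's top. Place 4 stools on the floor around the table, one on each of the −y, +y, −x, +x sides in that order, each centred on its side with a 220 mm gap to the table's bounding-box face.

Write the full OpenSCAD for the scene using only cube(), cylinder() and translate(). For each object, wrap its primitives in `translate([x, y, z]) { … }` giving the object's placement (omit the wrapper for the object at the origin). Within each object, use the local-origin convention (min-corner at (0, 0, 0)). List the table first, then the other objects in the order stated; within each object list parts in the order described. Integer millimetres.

translate([0, 0, 731]) cube([928, 624, 49]);
translate([49, 49, 0]) cylinder(h = 731, r = 35);
translate([879, 49, 0]) cylinder(h = 731, r = 35);
translate([49, 575, 0]) cylinder(h = 731, r = 35);
translate([879, 575, 0]) cylinder(h = 731, r = 35);
translate([473, 160, 780]) {
  cube([32, 66, 2237]);
  translate([380, 0, 0]) cube([32, 66, 2237]);
  translate([32, 0, 165]) cube([348, 66, 33]);
  translate([32, 0, 467]) cube([348, 66, 33]);
  translate([32, 0, 769]) cube([348, 66, 33]);
  translate([32, 0, 1071]) cube([348, 66, 33]);
  translate([32, 0, 1373]) cube([348, 66, 33]);
  translate([32, 0, 1675]) cube([348, 66, 33]);
  translate([32, 0, 1977]) cube([348, 66, 33]);
}
translate([336, -500, 0]) {
  translate([0, 0, 371]) cube([256, 280, 34]);
  translate([20, 20, 0]) cylinder(h = 371, r = 20);
  translate([236, 20, 0]) cylinder(h = 371, r = 20);
  translate([20, 260, 0]) cylinder(h = 371, r = 20);
  translate([236, 260, 0]) cylinder(h = 371, r = 20);
}
translate([336, 844, 0]) {
  translate([0, 0, 371]) cube([256, 280, 34]);
  translate([20, 20, 0]) cylinder(h = 371, r = 20);
  translate([236, 20, 0]) cylinder(h = 371, r = 20);
  translate([20, 260, 0]) cylinder(h = 371, r = 20);
  translate([236, 260, 0]) cylinder(h = 371, r = 20);
}
translate([-476, 172, 0]) {
  translate([0, 0, 371]) cube([256, 280, 34]);
  translate([20, 20, 0]) cylinder(h = 371, r = 20);
  translate([236, 20, 0]) cylinder(h = 371, r = 20);
  translate([20, 260, 0]) cylinder(h = 371, r = 20);
  translate([236, 260, 0]) cylinder(h = 371, r = 20);
}
translate([1148, 172, 0]) {
  translate([0, 0, 371]) cube([256, 280, 34]);
  translate([20, 20, 0]) cylinder(h = 371, r = 20);
  translate([236, 20, 0]) cylinder(h = 371, r = 20);
  translate([20, 260, 0]) cylinder(h = 371, r = 20);
  translate([236, 260, 0]) cylinder(h = 371, r = 20);
}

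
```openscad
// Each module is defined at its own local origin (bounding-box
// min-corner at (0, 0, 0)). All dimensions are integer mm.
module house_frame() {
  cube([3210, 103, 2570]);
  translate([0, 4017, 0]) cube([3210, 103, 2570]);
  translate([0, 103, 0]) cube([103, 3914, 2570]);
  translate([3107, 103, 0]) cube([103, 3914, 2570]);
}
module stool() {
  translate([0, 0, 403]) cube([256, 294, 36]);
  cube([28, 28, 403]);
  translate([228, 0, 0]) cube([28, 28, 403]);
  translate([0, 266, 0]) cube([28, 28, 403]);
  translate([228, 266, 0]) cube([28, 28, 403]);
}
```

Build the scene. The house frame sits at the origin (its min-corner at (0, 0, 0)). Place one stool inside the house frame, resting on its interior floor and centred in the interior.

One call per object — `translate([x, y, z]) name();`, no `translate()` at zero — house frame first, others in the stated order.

house_frame();
translate([1477, 1913, 0]) stool();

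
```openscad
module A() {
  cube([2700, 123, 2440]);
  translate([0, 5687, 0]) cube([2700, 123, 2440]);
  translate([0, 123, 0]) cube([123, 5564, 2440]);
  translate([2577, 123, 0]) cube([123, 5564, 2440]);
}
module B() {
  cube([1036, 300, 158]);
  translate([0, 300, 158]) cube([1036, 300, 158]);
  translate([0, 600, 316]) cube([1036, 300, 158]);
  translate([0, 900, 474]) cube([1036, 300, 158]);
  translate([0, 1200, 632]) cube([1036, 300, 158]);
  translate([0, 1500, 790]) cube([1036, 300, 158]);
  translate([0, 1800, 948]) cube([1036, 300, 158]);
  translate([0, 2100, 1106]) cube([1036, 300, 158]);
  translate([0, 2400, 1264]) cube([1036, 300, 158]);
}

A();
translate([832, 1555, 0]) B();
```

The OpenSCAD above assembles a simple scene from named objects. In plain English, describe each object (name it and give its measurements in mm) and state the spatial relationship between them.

A is a box-shaped house frame (walls only): outside footprint 2700×5810 mm, wall height 2440 mm, wall thickness 123 mm. The two y-facing walls run the full x-width; the two x-facing walls fit between the inner faces of the y-facing walls.

B is a run of 9 identical solid stair steps. Each tread is 1036×300 mm and each step block is 158 mm high. Step 1 rests on the floor; step k is offset from step 1 by (k−1)×300 mm in y and (k−1)×158 mm in z.

The staircase sits inside the house frame, centred.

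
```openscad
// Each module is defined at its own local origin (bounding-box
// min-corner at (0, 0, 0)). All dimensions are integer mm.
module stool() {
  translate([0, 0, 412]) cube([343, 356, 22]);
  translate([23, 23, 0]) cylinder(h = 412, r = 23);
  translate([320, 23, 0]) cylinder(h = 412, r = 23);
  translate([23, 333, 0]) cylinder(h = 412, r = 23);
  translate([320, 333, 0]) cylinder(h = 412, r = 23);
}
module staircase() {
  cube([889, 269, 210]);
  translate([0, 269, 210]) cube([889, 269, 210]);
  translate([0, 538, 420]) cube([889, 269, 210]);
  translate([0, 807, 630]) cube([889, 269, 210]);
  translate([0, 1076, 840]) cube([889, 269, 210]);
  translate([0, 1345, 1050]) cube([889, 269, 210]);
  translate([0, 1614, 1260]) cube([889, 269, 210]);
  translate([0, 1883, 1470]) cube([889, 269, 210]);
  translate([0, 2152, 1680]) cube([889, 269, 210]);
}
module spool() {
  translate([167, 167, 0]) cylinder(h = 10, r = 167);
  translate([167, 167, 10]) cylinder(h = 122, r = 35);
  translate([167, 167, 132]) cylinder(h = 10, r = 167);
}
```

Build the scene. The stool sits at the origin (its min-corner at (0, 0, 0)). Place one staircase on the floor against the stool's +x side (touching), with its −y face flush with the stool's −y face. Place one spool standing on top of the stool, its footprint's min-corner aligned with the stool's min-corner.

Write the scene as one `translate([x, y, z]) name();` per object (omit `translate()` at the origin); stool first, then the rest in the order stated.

stool();
translate([343, 0, 0]) staircase();
translate([0, 0, 434]) spool();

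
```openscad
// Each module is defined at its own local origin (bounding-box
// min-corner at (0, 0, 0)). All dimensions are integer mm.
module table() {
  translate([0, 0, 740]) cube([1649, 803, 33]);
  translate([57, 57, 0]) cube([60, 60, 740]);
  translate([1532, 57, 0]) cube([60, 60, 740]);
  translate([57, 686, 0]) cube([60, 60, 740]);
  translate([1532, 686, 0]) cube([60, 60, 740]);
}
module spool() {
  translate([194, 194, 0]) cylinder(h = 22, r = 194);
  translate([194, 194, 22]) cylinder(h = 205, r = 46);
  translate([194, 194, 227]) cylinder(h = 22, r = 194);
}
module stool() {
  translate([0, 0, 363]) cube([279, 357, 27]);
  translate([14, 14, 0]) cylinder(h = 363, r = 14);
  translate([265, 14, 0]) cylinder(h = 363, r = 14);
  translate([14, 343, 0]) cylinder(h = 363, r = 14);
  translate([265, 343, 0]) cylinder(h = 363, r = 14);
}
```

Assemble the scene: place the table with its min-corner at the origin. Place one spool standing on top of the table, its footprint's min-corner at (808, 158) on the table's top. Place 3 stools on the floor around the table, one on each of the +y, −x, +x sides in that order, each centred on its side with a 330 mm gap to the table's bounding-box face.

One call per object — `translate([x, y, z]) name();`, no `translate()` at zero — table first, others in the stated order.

table();
translate([808, 158, 773]) spool();
translate([685, 1133, 0]) stool();
translate([-609, 223, 0]) stool();
translate([1979, 223, 0]) stool();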